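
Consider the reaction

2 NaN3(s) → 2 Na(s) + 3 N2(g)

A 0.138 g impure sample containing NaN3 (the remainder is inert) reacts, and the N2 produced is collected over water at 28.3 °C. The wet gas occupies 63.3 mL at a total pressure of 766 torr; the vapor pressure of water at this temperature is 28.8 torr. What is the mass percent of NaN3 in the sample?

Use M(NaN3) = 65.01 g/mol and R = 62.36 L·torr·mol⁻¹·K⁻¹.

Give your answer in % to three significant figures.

P(N2) = 766 − 28.8 = 737.2 torr
n(N2) = PV/RT = (737.2 × 0.06330) / (62.36 × 301.45) = 0.002482 mol
n(NaN3) = (2/3) × 0.002482 = 0.001655 mol
m(NaN3) = 0.001655 × 65.01 = 0.1076 g
%NaN3 = 0.1076 / 0.138 × 100 = 77.97%

78.0 %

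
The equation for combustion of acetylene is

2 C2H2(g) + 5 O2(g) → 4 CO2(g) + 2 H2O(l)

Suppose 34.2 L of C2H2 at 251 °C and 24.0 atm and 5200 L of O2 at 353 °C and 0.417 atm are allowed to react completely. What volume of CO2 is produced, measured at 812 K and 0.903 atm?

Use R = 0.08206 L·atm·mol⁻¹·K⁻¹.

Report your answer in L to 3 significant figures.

n(C2H2) = PV/RT = (24.0 × 34.2) / (0.08206 × 524.15) = 19.08 mol
n(O2) = PV/RT = (0.417 × 5200) / (0.08206 × 626.15) = 42.20 mol
For 19.08 mol C2H2, stoichiometry requires (5/2) × 19.08 = 47.70 mol O2; 42.20 mol is available, so O2 is limiting.
n(CO2) = (4/5) × 42.20 = 33.76 mol
V(CO2) = nRT/P = 33.76 × 0.08206 × 812 / 0.903 = 2491 L

2490 L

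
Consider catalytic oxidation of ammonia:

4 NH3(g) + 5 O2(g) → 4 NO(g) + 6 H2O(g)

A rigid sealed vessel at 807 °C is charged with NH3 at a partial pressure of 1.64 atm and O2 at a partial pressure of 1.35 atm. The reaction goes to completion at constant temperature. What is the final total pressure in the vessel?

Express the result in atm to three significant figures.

3.26 atm

Because the vessel is rigid and T is held at 807 °C, work the stoichiometry in partial pressures (P_i = n_iRT/V).
P(O2) required for 1.64 atm of NH3 = (5/4) × 1.64 = 2.050 atm; available 1.35 atm, so O2 is limiting.
P(NH3) remaining = 1.64 − (4/5) × 1.35 = 0.5600 atm
P(gaseous products) = (4+6)/5 × 1.35 = 2.700 atm
P_total at 807 °C = 0.5600 + 2.700 = 3.260 atm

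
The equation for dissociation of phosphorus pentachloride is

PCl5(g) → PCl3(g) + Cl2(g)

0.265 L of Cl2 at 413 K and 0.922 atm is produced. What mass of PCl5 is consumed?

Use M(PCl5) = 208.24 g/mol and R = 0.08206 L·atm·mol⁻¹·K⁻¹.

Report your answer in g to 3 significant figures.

n(Cl2) = PV/RT = (0.922 × 0.265) / (0.08206 × 413) = 0.007209 mol
n(PCl5) = (1/1) × 0.007209 = 0.007209 mol
m(PCl5) = 0.007209 × 208.24 = 1.501 g

1.50 g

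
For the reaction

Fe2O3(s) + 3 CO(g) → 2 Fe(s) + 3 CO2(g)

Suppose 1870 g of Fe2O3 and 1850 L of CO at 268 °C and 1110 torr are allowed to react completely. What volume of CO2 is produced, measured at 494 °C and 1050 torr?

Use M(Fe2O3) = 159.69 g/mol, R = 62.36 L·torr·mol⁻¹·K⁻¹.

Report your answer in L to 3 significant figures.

1600 L

n(Fe2O3) = 1870 / 159.69 = 11.71 mol
n(CO) = PV/RT = (1110 × 1850) / (62.36 × 541.15) = 60.85 mol
For 11.71 mol Fe2O3, stoichiometry requires (3/1) × 11.71 = 35.13 mol CO; 60.85 mol is available, so Fe2O3 is limiting.
n(CO2) = (3/1) × 11.71 = 35.13 mol
V(CO2) = nRT/P = 35.13 × 62.36 × 767.15 / 1050 = 1601 L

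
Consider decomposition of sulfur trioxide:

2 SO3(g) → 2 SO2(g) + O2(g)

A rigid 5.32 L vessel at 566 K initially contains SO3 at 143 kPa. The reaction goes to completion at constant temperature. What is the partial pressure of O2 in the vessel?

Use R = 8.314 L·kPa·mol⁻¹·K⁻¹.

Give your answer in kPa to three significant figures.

71.5 kPa

n(SO3)₀ = PV/RT = (143 × 5.32) / (8.314 × 566) = 0.1617 mol
n(O2) = (1/2) × 0.1617 = 0.08085 mol
P(O2) = nRT/V = 0.08085 × 8.314 × 566 / 5.32 = 71.51 kPa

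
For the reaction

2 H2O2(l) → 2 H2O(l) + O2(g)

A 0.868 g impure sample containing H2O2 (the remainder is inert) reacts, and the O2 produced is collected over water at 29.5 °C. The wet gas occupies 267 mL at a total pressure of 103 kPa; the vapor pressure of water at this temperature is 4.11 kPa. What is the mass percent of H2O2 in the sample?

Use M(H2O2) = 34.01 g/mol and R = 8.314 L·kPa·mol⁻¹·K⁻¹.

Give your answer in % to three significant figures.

P(O2) = 103 − 4.11 = 98.89 kPa
n(O2) = PV/RT = (98.89 × 0.2670) / (8.314 × 302.65) = 0.01049 mol
n(H2O2) = (2/1) × 0.01049 = 0.02098 mol
m(H2O2) = 0.02098 × 34.01 = 0.7135 g
%H2O2 = 0.7135 / 0.868 × 100 = 82.20%

82.2 %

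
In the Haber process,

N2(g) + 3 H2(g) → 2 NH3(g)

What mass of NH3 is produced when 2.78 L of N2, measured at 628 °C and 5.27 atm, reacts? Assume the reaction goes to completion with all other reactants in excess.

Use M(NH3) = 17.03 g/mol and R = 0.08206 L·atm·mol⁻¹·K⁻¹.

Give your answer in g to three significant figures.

6.75 g

n(N2) = PV/RT = (5.27 × 2.78) / (0.08206 × 901.15) = 0.1981 mol
n(NH3) = (2/1) × 0.1981 = 0.3962 mol
m(NH3) = 0.3962 × 17.03 = 6.747 g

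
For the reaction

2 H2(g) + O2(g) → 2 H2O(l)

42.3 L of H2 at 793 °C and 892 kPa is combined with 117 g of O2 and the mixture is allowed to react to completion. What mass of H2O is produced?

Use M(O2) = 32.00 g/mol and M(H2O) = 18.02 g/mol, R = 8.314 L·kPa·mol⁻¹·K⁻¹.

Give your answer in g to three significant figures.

n(H2) = PV/RT = (892 × 42.3) / (8.314 × 1066.15) = 4.257 mol
n(O2) = 117 / 32.00 = 3.656 mol
For 4.257 mol H2, stoichiometry requires (1/2) × 4.257 = 2.128 mol O2; 3.656 mol is available, so H2 is limiting.
n(H2O) = (2/2) × 4.257 = 4.257 mol
m(H2O) = 4.257 × 18.02 = 76.71 g

76.7 g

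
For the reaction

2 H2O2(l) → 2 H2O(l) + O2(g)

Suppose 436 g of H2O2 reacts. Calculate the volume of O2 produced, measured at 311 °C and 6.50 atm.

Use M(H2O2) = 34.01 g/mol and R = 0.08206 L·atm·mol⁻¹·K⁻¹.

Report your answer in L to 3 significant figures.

47.3 L

n(H2O2) = 436.0 / 34.01 = 12.82 mol
n(O2) = (1/2) × 12.82 = 6.410 mol
V = nRT/P = 6.410 × 0.08206 × 584.15 / 6.50 = 47.27 L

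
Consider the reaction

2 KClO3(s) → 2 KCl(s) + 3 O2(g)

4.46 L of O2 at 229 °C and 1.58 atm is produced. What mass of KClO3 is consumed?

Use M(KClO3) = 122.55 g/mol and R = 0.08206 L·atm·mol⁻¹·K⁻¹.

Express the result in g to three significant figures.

n(O2) = PV/RT = (1.58 × 4.46) / (0.08206 × 502.15) = 0.1710 mol
n(KClO3) = (2/3) × 0.1710 = 0.1140 mol
m(KClO3) = 0.1140 × 122.55 = 13.97 g

14.0 g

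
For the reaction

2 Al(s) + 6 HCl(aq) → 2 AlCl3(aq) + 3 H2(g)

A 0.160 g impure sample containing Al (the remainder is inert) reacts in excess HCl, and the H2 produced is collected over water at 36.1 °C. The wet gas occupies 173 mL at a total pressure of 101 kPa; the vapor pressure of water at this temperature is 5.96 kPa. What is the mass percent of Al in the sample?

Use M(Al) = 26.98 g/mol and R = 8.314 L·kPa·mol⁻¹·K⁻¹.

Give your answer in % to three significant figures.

P(H2) = 101 − 5.96 = 95.04 kPa
n(H2) = PV/RT = (95.04 × 0.1730) / (8.314 × 309.25) = 0.006395 mol
n(Al) = (2/3) × 0.006395 = 0.004263 mol
m(Al) = 0.004263 × 26.98 = 0.1150 g
%Al = 0.1150 / 0.160 × 100 = 71.88%

71.9 %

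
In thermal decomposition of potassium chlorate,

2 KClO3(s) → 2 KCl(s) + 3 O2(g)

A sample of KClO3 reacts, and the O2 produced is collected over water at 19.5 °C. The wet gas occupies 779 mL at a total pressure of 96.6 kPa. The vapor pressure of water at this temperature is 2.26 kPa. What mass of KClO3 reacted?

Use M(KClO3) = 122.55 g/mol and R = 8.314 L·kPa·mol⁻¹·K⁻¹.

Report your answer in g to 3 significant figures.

P(O2) = 96.6 − 2.26 = 94.34 kPa
n(O2) = PV/RT = (94.34 × 0.7790) / (8.314 × 292.65) = 0.03020 mol
n(KClO3) = (2/3) × 0.03020 = 0.02013 mol
m(KClO3) = 0.02013 × 122.55 = 2.467 g

2.47 g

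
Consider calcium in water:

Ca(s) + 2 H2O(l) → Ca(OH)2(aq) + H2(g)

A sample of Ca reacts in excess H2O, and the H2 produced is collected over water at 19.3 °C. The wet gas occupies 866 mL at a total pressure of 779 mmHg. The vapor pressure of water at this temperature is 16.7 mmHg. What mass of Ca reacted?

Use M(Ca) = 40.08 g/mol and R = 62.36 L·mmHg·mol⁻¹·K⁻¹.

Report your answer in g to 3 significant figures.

P(H2) = 779 − 16.7 = 762.3 mmHg
n(H2) = PV/RT = (762.3 × 0.8660) / (62.36 × 292.45) = 0.03620 mol
n(Ca) = (1/1) × 0.03620 = 0.03620 mol
m(Ca) = 0.03620 × 40.08 = 1.451 g

1.45 g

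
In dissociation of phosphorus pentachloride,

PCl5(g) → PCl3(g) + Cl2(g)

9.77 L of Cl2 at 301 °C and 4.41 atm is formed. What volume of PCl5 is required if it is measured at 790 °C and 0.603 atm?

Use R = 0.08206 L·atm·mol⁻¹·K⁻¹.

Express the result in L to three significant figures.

132 L

n(Cl2) = PV/RT = (4.41 × 9.77) / (0.08206 × 574.15) = 0.9145 mol
n(PCl5) = (1/1) × 0.9145 = 0.9145 mol
V = nRT/P = 0.9145 × 0.08206 × 1063.15 / 0.603 = 132.3 L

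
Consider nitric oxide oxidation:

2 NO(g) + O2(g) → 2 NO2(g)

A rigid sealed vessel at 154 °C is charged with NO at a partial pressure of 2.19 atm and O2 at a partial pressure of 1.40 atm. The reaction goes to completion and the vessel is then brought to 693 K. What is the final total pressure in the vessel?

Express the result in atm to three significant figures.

4.05 atm

Because the vessel is rigid and T is held at 154 °C, work the stoichiometry in partial pressures (P_i = n_iRT/V).
P(O2) required for 2.19 atm of NO = (1/2) × 2.19 = 1.095 atm; available 1.40 atm, so NO is limiting.
P(O2) remaining = 1.40 − (1/2) × 2.19 = 0.3050 atm
P(gaseous products) = (2)/2 × 2.19 = 2.190 atm
P_total at 154 °C = 0.3050 + 2.190 = 2.495 atm
Scaling to 693 K: P = 2.495 × 693/427.15 = 4.048 atm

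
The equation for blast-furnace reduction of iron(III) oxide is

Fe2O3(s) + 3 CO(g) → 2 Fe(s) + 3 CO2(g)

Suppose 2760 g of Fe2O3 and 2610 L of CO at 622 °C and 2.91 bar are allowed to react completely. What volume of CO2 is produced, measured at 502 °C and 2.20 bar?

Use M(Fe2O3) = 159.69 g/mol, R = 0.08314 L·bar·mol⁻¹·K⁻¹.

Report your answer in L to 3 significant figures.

1520 L

n(Fe2O3) = 2760 / 159.69 = 17.28 mol
n(CO) = PV/RT = (2.91 × 2610) / (0.08314 × 895.15) = 102.1 mol
For 17.28 mol Fe2O3, stoichiometry requires (3/1) × 17.28 = 51.84 mol CO; 102.1 mol is available, so Fe2O3 is limiting.
n(CO2) = (3/1) × 17.28 = 51.84 mol
V(CO2) = nRT/P = 51.84 × 0.08314 × 775.15 / 2.20 = 1519 L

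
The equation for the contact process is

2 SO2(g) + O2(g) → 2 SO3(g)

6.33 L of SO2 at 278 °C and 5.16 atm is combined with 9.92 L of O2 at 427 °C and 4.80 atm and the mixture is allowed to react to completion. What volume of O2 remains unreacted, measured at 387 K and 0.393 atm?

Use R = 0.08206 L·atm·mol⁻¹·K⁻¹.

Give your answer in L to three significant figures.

n(SO2) = PV/RT = (5.16 × 6.33) / (0.08206 × 551.15) = 0.7222 mol
n(O2) = PV/RT = (4.80 × 9.92) / (0.08206 × 700.15) = 0.8288 mol
For 0.7222 mol SO2, stoichiometry requires (1/2) × 0.7222 = 0.3611 mol O2; 0.8288 mol is available, so SO2 is limiting.
n(O2) consumed = (1/2) × 0.7222 = 0.3611 mol; remaining = 0.8288 − 0.3611 = 0.4677 mol
V(O2) = nRT/P = 0.4677 × 0.08206 × 387 / 0.393 = 37.79 L

37.8 L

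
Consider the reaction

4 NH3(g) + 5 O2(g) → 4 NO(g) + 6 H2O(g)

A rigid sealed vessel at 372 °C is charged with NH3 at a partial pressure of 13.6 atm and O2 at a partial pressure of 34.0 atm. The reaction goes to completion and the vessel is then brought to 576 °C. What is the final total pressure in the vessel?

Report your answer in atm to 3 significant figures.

At constant V, partial pressures at 372 °C are proportional to moles, so apply stoichiometry directly to pressures.
P(O2) required for 13.6 atm of NH3 = (5/4) × 13.6 = 17.00 atm; available 34.0 atm, so NH3 is limiting.
P(O2) remaining = 34.0 − (5/4) × 13.6 = 17.00 atm
P(gaseous products) = (4+6)/4 × 13.6 = 34.00 atm
P_total at 372 °C = 17.00 + 34.00 = 51.00 atm
Scaling to 576 °C: P = 51.00 × 849.15/645.15 = 67.13 atm

67.1 atm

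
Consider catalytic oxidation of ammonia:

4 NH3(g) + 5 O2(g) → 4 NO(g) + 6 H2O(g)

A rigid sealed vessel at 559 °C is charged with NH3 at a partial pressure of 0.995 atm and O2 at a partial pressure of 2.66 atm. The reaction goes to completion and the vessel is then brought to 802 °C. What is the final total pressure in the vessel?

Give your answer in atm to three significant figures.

At constant V, partial pressures at 559 °C are proportional to moles, so apply stoichiometry directly to pressures.
P(O2) required for 0.995 atm of NH3 = (5/4) × 0.995 = 1.244 atm; available 2.66 atm, so NH3 is limiting.
P(O2) remaining = 2.66 − (5/4) × 0.995 = 1.416 atm
P(gaseous products) = (4+6)/4 × 0.995 = 2.487 atm
P_total at 559 °C = 1.416 + 2.487 = 3.903 atm
Scaling to 802 °C: P = 3.903 × 1075.15/832.15 = 5.043 atm

5.04 atm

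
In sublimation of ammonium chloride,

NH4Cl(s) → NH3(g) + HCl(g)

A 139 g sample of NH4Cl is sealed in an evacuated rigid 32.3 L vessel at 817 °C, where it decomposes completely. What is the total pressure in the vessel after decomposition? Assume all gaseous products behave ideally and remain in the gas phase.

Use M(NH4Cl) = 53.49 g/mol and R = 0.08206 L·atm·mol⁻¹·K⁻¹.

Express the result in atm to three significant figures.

14.4 atm

n(NH4Cl) = 139 / 53.49 = 2.599 mol
n(gas produced) = (2/1) × 2.599 = 5.198 mol
P = nRT/V = 5.198 × 0.08206 × 1090.15 / 32.3 = 14.40 atm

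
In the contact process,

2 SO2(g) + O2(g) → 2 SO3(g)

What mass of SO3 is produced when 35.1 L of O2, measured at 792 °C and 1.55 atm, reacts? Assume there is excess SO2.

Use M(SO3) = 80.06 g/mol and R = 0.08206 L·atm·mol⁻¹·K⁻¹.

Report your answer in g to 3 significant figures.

n(O2) = PV/RT = (1.55 × 35.1) / (0.08206 × 1065.15) = 0.6224 mol
n(SO3) = (2/1) × 0.6224 = 1.245 mol
m(SO3) = 1.245 × 80.06 = 99.67 g

99.7 g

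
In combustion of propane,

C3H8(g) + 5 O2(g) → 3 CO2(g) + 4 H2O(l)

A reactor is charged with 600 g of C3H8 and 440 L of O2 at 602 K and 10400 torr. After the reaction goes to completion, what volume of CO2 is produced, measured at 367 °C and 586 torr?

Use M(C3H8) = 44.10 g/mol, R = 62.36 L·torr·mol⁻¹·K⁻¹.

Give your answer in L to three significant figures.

2780 L

n(C3H8) = 600 / 44.10 = 13.61 mol
n(O2) = PV/RT = (10400 × 440) / (62.36 × 602) = 121.9 mol
For 13.61 mol C3H8, stoichiometry requires (5/1) × 13.61 = 68.05 mol O2; 121.9 mol is available, so C3H8 is limiting.
n(CO2) = (3/1) × 13.61 = 40.83 mol
V(CO2) = nRT/P = 40.83 × 62.36 × 640.15 / 586 = 2781 L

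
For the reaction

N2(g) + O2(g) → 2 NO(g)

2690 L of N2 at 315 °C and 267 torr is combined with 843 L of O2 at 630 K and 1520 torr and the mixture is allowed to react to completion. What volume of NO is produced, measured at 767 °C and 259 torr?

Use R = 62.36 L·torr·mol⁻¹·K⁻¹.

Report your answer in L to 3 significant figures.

n(N2) = PV/RT = (267 × 2690) / (62.36 × 588.15) = 19.58 mol
n(O2) = PV/RT = (1520 × 843) / (62.36 × 630) = 32.62 mol
For 19.58 mol N2, stoichiometry requires (1/1) × 19.58 = 19.58 mol O2; 32.62 mol is available, so N2 is limiting.
n(NO) = (2/1) × 19.58 = 39.16 mol
V(NO) = nRT/P = 39.16 × 62.36 × 1040.15 / 259 = 9807 L

9810 L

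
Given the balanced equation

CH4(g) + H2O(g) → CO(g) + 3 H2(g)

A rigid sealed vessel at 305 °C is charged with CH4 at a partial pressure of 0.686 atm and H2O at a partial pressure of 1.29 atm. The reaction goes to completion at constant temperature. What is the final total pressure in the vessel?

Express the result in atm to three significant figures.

3.35 atm

Because the vessel is rigid and T is held at 305 °C, work the stoichiometry in partial pressures (P_i = n_iRT/V).
P(H2O) required for 0.686 atm of CH4 = (1/1) × 0.686 = 0.6860 atm; available 1.29 atm, so CH4 is limiting.
P(H2O) remaining = 1.29 − (1/1) × 0.686 = 0.6040 atm
P(gaseous products) = (1+3)/1 × 0.686 = 2.744 atm
P_total at 305 °C = 0.6040 + 2.744 = 3.348 atm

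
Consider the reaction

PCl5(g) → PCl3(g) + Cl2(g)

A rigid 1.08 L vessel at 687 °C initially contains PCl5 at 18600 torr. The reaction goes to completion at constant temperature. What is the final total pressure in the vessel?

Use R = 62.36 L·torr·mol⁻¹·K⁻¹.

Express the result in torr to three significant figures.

Rigid vessel, constant T ⇒ P scales with total gas moles (1 → 2).
P_final = (2/1) × 18600 = 37200 torr

37200 torr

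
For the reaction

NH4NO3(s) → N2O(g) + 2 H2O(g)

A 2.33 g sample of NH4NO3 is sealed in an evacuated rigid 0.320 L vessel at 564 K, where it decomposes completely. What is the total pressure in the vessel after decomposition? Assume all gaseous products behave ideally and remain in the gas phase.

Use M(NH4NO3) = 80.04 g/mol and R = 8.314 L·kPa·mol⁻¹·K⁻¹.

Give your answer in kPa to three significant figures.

n(NH4NO3) = 2.33 / 80.04 = 0.02911 mol
n(gas produced) = (3/1) × 0.02911 = 0.08733 mol
P = nRT/V = 0.08733 × 8.314 × 564 / 0.320 = 1280 kPa

1280 kPa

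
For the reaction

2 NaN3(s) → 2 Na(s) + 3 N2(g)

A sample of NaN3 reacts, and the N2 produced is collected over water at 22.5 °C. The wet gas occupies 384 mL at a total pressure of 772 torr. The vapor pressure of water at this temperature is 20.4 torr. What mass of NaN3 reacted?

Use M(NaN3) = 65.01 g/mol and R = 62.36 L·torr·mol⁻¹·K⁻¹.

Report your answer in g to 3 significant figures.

P(N2) = 772 − 20.4 = 751.6 torr
n(N2) = PV/RT = (751.6 × 0.3840) / (62.36 × 295.65) = 0.01565 mol
n(NaN3) = (2/3) × 0.01565 = 0.01043 mol
m(NaN3) = 0.01043 × 65.01 = 0.6781 g

0.678 g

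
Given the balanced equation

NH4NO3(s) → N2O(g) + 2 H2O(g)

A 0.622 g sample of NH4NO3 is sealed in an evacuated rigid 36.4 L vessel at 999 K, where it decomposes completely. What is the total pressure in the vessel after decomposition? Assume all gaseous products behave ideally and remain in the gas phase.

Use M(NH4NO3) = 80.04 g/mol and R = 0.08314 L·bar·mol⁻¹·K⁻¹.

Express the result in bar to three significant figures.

0.0532 bar

n(NH4NO3) = 0.622 / 80.04 = 0.007771 mol
n(gas produced) = (3/1) × 0.007771 = 0.02331 mol
P = nRT/V = 0.02331 × 0.08314 × 999 / 36.4 = 0.05319 bar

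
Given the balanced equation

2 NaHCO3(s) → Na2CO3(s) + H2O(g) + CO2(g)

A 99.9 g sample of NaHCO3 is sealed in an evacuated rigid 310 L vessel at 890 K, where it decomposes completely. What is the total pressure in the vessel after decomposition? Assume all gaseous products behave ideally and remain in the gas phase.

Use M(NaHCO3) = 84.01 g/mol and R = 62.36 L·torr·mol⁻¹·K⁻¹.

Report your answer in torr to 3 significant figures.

n(NaHCO3) = 99.9 / 84.01 = 1.189 mol
n(gas produced) = (2/2) × 1.189 = 1.189 mol
P = nRT/V = 1.189 × 62.36 × 890 / 310 = 212.9 torr

213 torr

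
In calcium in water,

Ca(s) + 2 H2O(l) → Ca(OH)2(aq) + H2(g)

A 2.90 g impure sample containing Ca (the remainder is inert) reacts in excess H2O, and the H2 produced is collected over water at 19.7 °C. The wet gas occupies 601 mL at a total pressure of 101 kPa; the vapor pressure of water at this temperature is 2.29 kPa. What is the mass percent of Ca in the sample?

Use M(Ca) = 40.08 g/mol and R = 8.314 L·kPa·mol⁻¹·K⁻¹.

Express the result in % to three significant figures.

33.7 %

P(H2) = 101 − 2.29 = 98.71 kPa
n(H2) = PV/RT = (98.71 × 0.6010) / (8.314 × 292.85) = 0.02437 mol
n(Ca) = (1/1) × 0.02437 = 0.02437 mol
m(Ca) = 0.02437 × 40.08 = 0.9767 g
%Ca = 0.9767 / 2.90 × 100 = 33.68%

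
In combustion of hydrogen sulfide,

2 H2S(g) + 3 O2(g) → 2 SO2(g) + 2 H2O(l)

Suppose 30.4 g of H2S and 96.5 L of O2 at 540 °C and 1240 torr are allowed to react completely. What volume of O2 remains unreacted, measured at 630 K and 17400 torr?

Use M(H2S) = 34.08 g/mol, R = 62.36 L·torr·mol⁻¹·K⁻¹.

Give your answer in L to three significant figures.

2.31 L

n(H2S) = 30.4 / 34.08 = 0.8920 mol
n(O2) = PV/RT = (1240 × 96.5) / (62.36 × 813.15) = 2.360 mol
For 0.8920 mol H2S, stoichiometry requires (3/2) × 0.8920 = 1.338 mol O2; 2.360 mol is available, so H2S is limiting.
n(O2) consumed = (3/2) × 0.8920 = 1.338 mol; remaining = 2.360 − 1.338 = 1.022 mol
V(O2) = nRT/P = 1.022 × 62.36 × 630 / 17400 = 2.308 L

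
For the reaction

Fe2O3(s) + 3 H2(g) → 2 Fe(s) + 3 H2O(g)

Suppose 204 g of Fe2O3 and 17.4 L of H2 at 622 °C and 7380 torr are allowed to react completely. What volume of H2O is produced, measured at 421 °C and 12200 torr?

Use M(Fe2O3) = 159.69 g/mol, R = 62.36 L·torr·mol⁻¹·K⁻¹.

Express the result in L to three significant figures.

n(Fe2O3) = 204 / 159.69 = 1.277 mol
n(H2) = PV/RT = (7380 × 17.4) / (62.36 × 895.15) = 2.300 mol
For 1.277 mol Fe2O3, stoichiometry requires (3/1) × 1.277 = 3.831 mol H2; 2.300 mol is available, so H2 is limiting.
n(H2O) = (3/3) × 2.300 = 2.300 mol
V(H2O) = nRT/P = 2.300 × 62.36 × 694.15 / 12200 = 8.161 L

8.16 L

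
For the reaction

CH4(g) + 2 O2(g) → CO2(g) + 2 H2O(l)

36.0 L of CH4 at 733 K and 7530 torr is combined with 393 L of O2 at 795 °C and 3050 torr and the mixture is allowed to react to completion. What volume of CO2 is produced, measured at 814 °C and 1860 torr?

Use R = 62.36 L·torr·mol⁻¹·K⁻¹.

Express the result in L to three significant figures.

n(CH4) = PV/RT = (7530 × 36.0) / (62.36 × 733) = 5.930 mol
n(O2) = PV/RT = (3050 × 393) / (62.36 × 1068.15) = 18.00 mol
For 5.930 mol CH4, stoichiometry requires (2/1) × 5.930 = 11.86 mol O2; 18.00 mol is available, so CH4 is limiting.
n(CO2) = (1/1) × 5.930 = 5.930 mol
V(CO2) = nRT/P = 5.930 × 62.36 × 1087.15 / 1860 = 216.1 L

216 L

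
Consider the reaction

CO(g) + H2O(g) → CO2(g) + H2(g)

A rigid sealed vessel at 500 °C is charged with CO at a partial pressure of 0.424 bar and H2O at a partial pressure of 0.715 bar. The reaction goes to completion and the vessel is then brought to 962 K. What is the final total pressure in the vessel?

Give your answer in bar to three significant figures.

1.42 bar

At constant V, partial pressures at 500 °C are proportional to moles, so apply stoichiometry directly to pressures.
P(H2O) required for 0.424 bar of CO = (1/1) × 0.424 = 0.4240 bar; available 0.715 bar, so CO is limiting.
P(H2O) remaining = 0.715 − (1/1) × 0.424 = 0.2910 bar
P(gaseous products) = (1+1)/1 × 0.424 = 0.8480 bar
P_total at 500 °C = 0.2910 + 0.8480 = 1.139 bar
Scaling to 962 K: P = 1.139 × 962/773.15 = 1.417 bar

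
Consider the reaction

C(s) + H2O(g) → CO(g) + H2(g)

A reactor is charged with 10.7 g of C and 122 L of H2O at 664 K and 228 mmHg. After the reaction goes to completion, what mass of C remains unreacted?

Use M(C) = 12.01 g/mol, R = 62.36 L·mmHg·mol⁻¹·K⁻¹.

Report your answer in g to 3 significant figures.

n(C) = 10.7 / 12.01 = 0.8909 mol
n(H2O) = PV/RT = (228 × 122) / (62.36 × 664) = 0.6718 mol
For 0.8909 mol C, stoichiometry requires (1/1) × 0.8909 = 0.8909 mol H2O; 0.6718 mol is available, so H2O is limiting.
n(C) consumed = (1/1) × 0.6718 = 0.6718 mol; remaining = 0.8909 − 0.6718 = 0.2191 mol
m(C) = 0.2191 × 12.01 = 2.631 g

2.63 g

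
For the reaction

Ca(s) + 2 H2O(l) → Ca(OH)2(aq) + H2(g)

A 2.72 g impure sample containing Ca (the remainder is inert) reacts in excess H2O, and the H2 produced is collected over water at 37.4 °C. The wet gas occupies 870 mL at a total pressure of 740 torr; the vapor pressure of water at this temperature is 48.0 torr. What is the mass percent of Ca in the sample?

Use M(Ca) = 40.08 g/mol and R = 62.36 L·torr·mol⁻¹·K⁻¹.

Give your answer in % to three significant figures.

P(H2) = 740 − 48.0 = 692.0 torr
n(H2) = PV/RT = (692.0 × 0.8700) / (62.36 × 310.55) = 0.03109 mol
n(Ca) = (1/1) × 0.03109 = 0.03109 mol
m(Ca) = 0.03109 × 40.08 = 1.246 g
%Ca = 1.246 / 2.72 × 100 = 45.81%

45.8 %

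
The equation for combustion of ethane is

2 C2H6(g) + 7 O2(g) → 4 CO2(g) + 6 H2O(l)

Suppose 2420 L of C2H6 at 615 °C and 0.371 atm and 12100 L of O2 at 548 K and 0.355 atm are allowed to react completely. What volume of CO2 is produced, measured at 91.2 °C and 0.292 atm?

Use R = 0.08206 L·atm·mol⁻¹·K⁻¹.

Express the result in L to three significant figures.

2520 L

n(C2H6) = PV/RT = (0.371 × 2420) / (0.08206 × 888.15) = 12.32 mol
n(O2) = PV/RT = (0.355 × 12100) / (0.08206 × 548) = 95.52 mol
For 12.32 mol C2H6, stoichiometry requires (7/2) × 12.32 = 43.12 mol O2; 95.52 mol is available, so C2H6 is limiting.
n(CO2) = (4/2) × 12.32 = 24.64 mol
V(CO2) = nRT/P = 24.64 × 0.08206 × 364.35 / 0.292 = 2523 L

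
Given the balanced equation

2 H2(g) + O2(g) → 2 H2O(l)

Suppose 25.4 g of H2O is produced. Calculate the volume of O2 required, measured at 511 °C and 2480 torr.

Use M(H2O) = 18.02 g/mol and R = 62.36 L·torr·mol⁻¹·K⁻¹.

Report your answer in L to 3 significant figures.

13.9 L

n(H2O) = 25.40 / 18.02 = 1.410 mol
n(O2) = (1/2) × 1.410 = 0.7050 mol
V = nRT/P = 0.7050 × 62.36 × 784.15 / 2480 = 13.90 L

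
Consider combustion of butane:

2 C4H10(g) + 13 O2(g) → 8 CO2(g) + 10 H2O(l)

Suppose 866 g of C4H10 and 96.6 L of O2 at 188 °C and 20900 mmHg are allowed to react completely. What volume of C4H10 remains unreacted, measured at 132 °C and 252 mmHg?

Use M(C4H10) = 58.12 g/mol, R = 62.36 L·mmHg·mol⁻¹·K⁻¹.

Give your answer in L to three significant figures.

411 L

n(C4H10) = 866 / 58.12 = 14.90 mol
n(O2) = PV/RT = (20900 × 96.6) / (62.36 × 461.15) = 70.21 mol
For 14.90 mol C4H10, stoichiometry requires (13/2) × 14.90 = 96.85 mol O2; 70.21 mol is available, so O2 is limiting.
n(C4H10) consumed = (2/13) × 70.21 = 10.80 mol; remaining = 14.90 − 10.80 = 4.100 mol
V(C4H10) = nRT/P = 4.100 × 62.36 × 405.15 / 252 = 411.1 L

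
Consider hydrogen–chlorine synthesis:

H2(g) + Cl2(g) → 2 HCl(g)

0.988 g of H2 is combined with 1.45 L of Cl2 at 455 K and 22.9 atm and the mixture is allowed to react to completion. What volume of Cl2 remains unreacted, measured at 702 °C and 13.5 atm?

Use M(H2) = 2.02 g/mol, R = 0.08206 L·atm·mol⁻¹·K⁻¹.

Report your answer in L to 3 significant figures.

2.37 L

n(H2) = 0.988 / 2.02 = 0.4891 mol
n(Cl2) = PV/RT = (22.9 × 1.45) / (0.08206 × 455) = 0.8893 mol
For 0.4891 mol H2, stoichiometry requires (1/1) × 0.4891 = 0.4891 mol Cl2; 0.8893 mol is available, so H2 is limiting.
n(Cl2) consumed = (1/1) × 0.4891 = 0.4891 mol; remaining = 0.8893 − 0.4891 = 0.4002 mol
V(Cl2) = nRT/P = 0.4002 × 0.08206 × 975.15 / 13.5 = 2.372 L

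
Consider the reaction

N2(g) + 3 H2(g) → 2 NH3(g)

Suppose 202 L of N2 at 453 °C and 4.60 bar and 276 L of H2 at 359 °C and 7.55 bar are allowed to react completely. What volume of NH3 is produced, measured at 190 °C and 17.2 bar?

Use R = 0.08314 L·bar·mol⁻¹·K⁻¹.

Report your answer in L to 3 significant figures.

59.2 L

n(N2) = PV/RT = (4.60 × 202) / (0.08314 × 726.15) = 15.39 mol
n(H2) = PV/RT = (7.55 × 276) / (0.08314 × 632.15) = 39.65 mol
For 15.39 mol N2, stoichiometry requires (3/1) × 15.39 = 46.17 mol H2; 39.65 mol is available, so H2 is limiting.
n(NH3) = (2/3) × 39.65 = 26.43 mol
V(NH3) = nRT/P = 26.43 × 0.08314 × 463.15 / 17.2 = 59.17 L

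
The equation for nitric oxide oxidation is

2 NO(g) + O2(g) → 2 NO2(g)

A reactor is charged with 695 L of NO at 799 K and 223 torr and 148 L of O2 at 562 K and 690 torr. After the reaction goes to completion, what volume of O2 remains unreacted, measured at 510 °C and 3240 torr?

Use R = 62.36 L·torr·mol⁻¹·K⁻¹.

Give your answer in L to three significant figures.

n(NO) = PV/RT = (223 × 695) / (62.36 × 799) = 3.111 mol
n(O2) = PV/RT = (690 × 148) / (62.36 × 562) = 2.914 mol
For 3.111 mol NO, stoichiometry requires (1/2) × 3.111 = 1.556 mol O2; 2.914 mol is available, so NO is limiting.
n(O2) consumed = (1/2) × 3.111 = 1.556 mol; remaining = 2.914 − 1.556 = 1.358 mol
V(O2) = nRT/P = 1.358 × 62.36 × 783.15 / 3240 = 20.47 L

20.5 L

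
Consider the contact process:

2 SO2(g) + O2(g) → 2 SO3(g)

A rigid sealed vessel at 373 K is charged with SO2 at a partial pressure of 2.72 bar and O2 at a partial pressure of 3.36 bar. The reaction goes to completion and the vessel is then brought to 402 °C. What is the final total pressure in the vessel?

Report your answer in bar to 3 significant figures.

With V and T fixed, P_i ∝ n_i, so the mole ratios apply directly to partial pressures at 373 K.
P(O2) required for 2.72 bar of SO2 = (1/2) × 2.72 = 1.360 bar; available 3.36 bar, so SO2 is limiting.
P(O2) remaining = 3.36 − (1/2) × 2.72 = 2.000 bar
P(gaseous products) = (2)/2 × 2.72 = 2.720 bar
P_total at 373 K = 2.000 + 2.720 = 4.720 bar
Scaling to 402 °C: P = 4.720 × 675.15/373 = 8.543 bar

8.54 bar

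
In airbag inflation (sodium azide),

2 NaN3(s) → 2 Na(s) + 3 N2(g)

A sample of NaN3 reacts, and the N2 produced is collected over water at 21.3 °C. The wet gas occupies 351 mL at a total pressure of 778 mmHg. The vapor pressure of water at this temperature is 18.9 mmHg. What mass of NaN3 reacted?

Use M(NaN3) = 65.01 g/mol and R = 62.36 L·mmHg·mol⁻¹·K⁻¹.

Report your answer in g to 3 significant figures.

P(N2) = 778 − 18.9 = 759.1 mmHg
n(N2) = PV/RT = (759.1 × 0.3510) / (62.36 × 294.45) = 0.01451 mol
n(NaN3) = (2/3) × 0.01451 = 0.009673 mol
m(NaN3) = 0.009673 × 65.01 = 0.6288 g

0.629 g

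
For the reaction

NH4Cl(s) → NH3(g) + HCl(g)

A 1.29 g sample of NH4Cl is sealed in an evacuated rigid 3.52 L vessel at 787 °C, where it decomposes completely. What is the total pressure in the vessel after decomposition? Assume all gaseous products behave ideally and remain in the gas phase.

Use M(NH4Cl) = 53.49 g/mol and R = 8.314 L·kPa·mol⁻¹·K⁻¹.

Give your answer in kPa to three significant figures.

n(NH4Cl) = 1.29 / 53.49 = 0.02412 mol
n(gas produced) = (2/1) × 0.02412 = 0.04824 mol
P = nRT/V = 0.04824 × 8.314 × 1060.15 / 3.52 = 120.8 kPa

121 kPa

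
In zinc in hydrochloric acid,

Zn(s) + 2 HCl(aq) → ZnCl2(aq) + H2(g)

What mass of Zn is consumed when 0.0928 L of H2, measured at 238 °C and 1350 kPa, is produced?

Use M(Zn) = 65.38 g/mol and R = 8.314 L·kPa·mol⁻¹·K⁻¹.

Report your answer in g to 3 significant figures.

n(H2) = PV/RT = (1350 × 0.0928) / (8.314 × 511.15) = 0.02948 mol
n(Zn) = (1/1) × 0.02948 = 0.02948 mol
m(Zn) = 0.02948 × 65.38 = 1.927 g

1.93 g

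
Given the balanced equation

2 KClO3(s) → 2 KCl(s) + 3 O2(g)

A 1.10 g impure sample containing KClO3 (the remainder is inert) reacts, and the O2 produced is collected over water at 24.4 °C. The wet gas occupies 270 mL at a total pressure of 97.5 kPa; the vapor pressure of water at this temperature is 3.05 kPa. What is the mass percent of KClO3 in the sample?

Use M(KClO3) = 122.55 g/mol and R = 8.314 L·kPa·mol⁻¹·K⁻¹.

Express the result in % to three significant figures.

76.6 %

P(O2) = 97.5 − 3.05 = 94.45 kPa
n(O2) = PV/RT = (94.45 × 0.2700) / (8.314 × 297.55) = 0.01031 mol
n(KClO3) = (2/3) × 0.01031 = 0.006873 mol
m(KClO3) = 0.006873 × 122.55 = 0.8423 g
%KClO3 = 0.8423 / 1.10 × 100 = 76.57%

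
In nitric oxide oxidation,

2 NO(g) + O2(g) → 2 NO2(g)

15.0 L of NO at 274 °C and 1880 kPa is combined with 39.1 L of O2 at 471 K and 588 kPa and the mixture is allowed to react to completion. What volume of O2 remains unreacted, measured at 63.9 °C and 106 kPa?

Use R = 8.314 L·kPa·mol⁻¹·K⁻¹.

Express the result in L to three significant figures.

73.3 L

n(NO) = PV/RT = (1880 × 15.0) / (8.314 × 547.15) = 6.199 mol
n(O2) = PV/RT = (588 × 39.1) / (8.314 × 471) = 5.871 mol
For 6.199 mol NO, stoichiometry requires (1/2) × 6.199 = 3.099 mol O2; 5.871 mol is available, so NO is limiting.
n(O2) consumed = (1/2) × 6.199 = 3.099 mol; remaining = 5.871 − 3.099 = 2.772 mol
V(O2) = nRT/P = 2.772 × 8.314 × 337.05 / 106 = 73.28 L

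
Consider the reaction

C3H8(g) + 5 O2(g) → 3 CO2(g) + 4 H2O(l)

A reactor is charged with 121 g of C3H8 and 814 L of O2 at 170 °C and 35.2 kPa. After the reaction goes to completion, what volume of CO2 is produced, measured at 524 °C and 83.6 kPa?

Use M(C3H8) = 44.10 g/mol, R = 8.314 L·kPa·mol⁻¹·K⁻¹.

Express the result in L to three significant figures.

n(C3H8) = 121 / 44.10 = 2.744 mol
n(O2) = PV/RT = (35.2 × 814) / (8.314 × 443.15) = 7.777 mol
For 2.744 mol C3H8, stoichiometry requires (5/1) × 2.744 = 13.72 mol O2; 7.777 mol is available, so O2 is limiting.
n(CO2) = (3/5) × 7.777 = 4.666 mol
V(CO2) = nRT/P = 4.666 × 8.314 × 797.15 / 83.6 = 369.9 L

370 L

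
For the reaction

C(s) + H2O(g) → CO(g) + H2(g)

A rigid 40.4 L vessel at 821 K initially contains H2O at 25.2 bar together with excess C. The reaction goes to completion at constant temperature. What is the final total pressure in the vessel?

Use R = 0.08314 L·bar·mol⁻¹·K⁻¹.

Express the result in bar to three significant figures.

At constant T and V, P ∝ n(gas): 1 mol gas → 2 mol gas.
P_final = (2/1) × 25.2 = 50.40 bar

50.4 bar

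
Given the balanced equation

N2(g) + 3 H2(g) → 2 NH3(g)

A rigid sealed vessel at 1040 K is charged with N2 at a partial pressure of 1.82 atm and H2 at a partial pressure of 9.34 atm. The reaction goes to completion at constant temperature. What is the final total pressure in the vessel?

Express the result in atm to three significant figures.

At constant V, partial pressures at 1040 K are proportional to moles, so apply stoichiometry directly to pressures.
P(H2) required for 1.82 atm of N2 = (3/1) × 1.82 = 5.460 atm; available 9.34 atm, so N2 is limiting.
P(H2) remaining = 9.34 − (3/1) × 1.82 = 3.880 atm
P(gaseous products) = (2)/1 × 1.82 = 3.640 atm
P_total at 1040 K = 3.880 + 3.640 = 7.520 atm

7.52 atm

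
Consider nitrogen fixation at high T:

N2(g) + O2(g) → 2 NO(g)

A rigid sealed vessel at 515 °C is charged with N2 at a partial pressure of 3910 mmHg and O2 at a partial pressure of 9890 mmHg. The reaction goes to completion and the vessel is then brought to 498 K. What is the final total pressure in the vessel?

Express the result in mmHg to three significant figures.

Because the vessel is rigid and T is held at 515 °C, work the stoichiometry in partial pressures (P_i = n_iRT/V).
P(O2) required for 3910 mmHg of N2 = (1/1) × 3910 = 3910 mmHg; available 9890 mmHg, so N2 is limiting.
P(O2) remaining = 9890 − (1/1) × 3910 = 5980 mmHg
P(gaseous products) = (2)/1 × 3910 = 7820 mmHg
P_total at 515 °C = 5980 + 7820 = 13800 mmHg
Scaling to 498 K: P = 13800 × 498/788.15 = 8720 mmHg

8720 mmHg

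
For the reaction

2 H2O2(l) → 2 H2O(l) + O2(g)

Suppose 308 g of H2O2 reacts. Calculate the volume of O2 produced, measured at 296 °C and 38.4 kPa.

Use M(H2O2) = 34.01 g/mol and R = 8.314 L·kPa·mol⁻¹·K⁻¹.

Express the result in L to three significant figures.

558 L

n(H2O2) = 308.0 / 34.01 = 9.056 mol
n(O2) = (1/2) × 9.056 = 4.528 mol
V = nRT/P = 4.528 × 8.314 × 569.15 / 38.4 = 558.0 L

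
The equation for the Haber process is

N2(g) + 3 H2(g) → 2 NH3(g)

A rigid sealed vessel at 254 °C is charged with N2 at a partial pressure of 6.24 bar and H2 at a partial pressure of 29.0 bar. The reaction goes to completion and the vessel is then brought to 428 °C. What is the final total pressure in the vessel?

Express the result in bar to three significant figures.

Because the vessel is rigid and T is held at 254 °C, work the stoichiometry in partial pressures (P_i = n_iRT/V).
P(H2) required for 6.24 bar of N2 = (3/1) × 6.24 = 18.72 bar; available 29.0 bar, so N2 is limiting.
P(H2) remaining = 29.0 − (3/1) × 6.24 = 10.28 bar
P(gaseous products) = (2)/1 × 6.24 = 12.48 bar
P_total at 254 °C = 10.28 + 12.48 = 22.76 bar
Scaling to 428 °C: P = 22.76 × 701.15/527.15 = 30.27 bar

30.3 bar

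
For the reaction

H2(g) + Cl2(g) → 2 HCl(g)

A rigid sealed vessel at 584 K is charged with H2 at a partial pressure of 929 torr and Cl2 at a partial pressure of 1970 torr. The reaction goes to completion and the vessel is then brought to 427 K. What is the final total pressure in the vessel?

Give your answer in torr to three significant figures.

2120 torr

Because the vessel is rigid and T is held at 584 K, work the stoichiometry in partial pressures (P_i = n_iRT/V).
P(Cl2) required for 929 torr of H2 = (1/1) × 929 = 929.0 torr; available 1970 torr, so H2 is limiting.
P(Cl2) remaining = 1970 − (1/1) × 929 = 1041 torr
P(gaseous products) = (2)/1 × 929 = 1858 torr
P_total at 584 K = 1041 + 1858 = 2899 torr
Scaling to 427 K: P = 2899 × 427/584 = 2120 torr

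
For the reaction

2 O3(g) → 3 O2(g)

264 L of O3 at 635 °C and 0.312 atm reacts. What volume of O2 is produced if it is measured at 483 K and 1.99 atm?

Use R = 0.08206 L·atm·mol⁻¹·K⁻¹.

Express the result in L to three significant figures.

n(O3) = PV/RT = (0.312 × 264) / (0.08206 × 908.15) = 1.105 mol
n(O2) = (3/2) × 1.105 = 1.657 mol
V = nRT/P = 1.657 × 0.08206 × 483 / 1.99 = 33.00 L

33.0 L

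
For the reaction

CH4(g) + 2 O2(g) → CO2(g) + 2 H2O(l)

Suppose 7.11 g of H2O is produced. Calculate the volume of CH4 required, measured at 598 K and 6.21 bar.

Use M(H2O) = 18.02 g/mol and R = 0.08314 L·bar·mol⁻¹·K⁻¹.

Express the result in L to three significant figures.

n(H2O) = 7.110 / 18.02 = 0.3946 mol
n(CH4) = (1/2) × 0.3946 = 0.1973 mol
V = nRT/P = 0.1973 × 0.08314 × 598 / 6.21 = 1.580 L

1.58 L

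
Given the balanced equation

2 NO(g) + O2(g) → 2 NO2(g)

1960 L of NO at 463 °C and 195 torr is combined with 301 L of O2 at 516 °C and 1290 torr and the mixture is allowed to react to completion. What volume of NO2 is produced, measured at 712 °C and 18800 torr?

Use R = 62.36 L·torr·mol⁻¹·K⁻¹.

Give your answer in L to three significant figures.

27.2 L

n(NO) = PV/RT = (195 × 1960) / (62.36 × 736.15) = 8.326 mol
n(O2) = PV/RT = (1290 × 301) / (62.36 × 789.15) = 7.890 mol
For 8.326 mol NO, stoichiometry requires (1/2) × 8.326 = 4.163 mol O2; 7.890 mol is available, so NO is limiting.
n(NO2) = (2/2) × 8.326 = 8.326 mol
V(NO2) = nRT/P = 8.326 × 62.36 × 985.15 / 18800 = 27.21 L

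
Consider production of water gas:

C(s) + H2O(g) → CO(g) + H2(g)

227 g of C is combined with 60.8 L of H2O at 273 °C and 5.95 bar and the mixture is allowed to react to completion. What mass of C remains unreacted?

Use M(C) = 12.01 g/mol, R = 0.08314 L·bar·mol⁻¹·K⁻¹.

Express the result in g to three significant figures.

131 g

n(C) = 227 / 12.01 = 18.90 mol
n(H2O) = PV/RT = (5.95 × 60.8) / (0.08314 × 546.15) = 7.967 mol
For 18.90 mol C, stoichiometry requires (1/1) × 18.90 = 18.90 mol H2O; 7.967 mol is available, so H2O is limiting.
n(C) consumed = (1/1) × 7.967 = 7.967 mol; remaining = 18.90 − 7.967 = 10.93 mol
m(C) = 10.93 × 12.01 = 131.3 g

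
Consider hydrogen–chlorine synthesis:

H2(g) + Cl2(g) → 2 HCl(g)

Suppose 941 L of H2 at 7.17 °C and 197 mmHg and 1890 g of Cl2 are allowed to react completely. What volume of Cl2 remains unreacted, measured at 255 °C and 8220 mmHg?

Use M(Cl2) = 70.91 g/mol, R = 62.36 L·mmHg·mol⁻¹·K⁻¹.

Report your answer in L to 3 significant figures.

64.3 L

n(H2) = PV/RT = (197 × 941) / (62.36 × 280.32) = 10.60 mol
n(Cl2) = 1890 / 70.91 = 26.65 mol
For 10.60 mol H2, stoichiometry requires (1/1) × 10.60 = 10.60 mol Cl2; 26.65 mol is available, so H2 is limiting.
n(Cl2) consumed = (1/1) × 10.60 = 10.60 mol; remaining = 26.65 − 10.60 = 16.05 mol
V(Cl2) = nRT/P = 16.05 × 62.36 × 528.15 / 8220 = 64.31 L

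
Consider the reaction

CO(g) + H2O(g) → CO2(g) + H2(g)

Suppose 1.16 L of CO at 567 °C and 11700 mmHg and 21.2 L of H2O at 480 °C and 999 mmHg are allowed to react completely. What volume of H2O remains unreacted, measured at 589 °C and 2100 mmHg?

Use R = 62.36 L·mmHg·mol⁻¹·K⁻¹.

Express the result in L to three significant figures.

4.91 L

n(CO) = PV/RT = (11700 × 1.16) / (62.36 × 840.15) = 0.2590 mol
n(H2O) = PV/RT = (999 × 21.2) / (62.36 × 753.15) = 0.4509 mol
For 0.2590 mol CO, stoichiometry requires (1/1) × 0.2590 = 0.2590 mol H2O; 0.4509 mol is available, so CO is limiting.
n(H2O) consumed = (1/1) × 0.2590 = 0.2590 mol; remaining = 0.4509 − 0.2590 = 0.1919 mol
V(H2O) = nRT/P = 0.1919 × 62.36 × 862.15 / 2100 = 4.913 L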